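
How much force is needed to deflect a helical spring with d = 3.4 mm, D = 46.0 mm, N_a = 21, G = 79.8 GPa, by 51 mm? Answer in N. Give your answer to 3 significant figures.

33.3 N

k = Gd⁴/(8D³N_a) = (79.8×10³)(3.4⁴)/(8·46.0³·21) = 0.65213 N/mm
F = k·δ = 0.65213 × 51 = 33.259 N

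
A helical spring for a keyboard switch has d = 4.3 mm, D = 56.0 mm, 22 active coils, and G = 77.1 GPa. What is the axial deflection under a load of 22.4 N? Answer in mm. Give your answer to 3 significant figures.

k = Gd⁴/(8D³N_a) = (77.1×10³)(4.3⁴)/(8·56.0³·22) = 0.85281 N/mm
δ = F/k = 22.4 / 0.85281 = 26.266 mm

26.3 mm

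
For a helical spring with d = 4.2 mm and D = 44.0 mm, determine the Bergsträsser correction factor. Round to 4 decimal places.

1.1285

C = D/d = 44.0/4.2 = 10.4762
K_B = (4C+2)/(4C−3) = 43.905/38.905 = 1.1285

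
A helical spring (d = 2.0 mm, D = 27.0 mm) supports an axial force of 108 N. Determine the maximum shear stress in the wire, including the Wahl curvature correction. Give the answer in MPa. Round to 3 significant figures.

Spring index C = D/d = 27.0/2.0 = 13.5000
K_W = (4C−1)/(4C−4) + 0.615/C = 53.000/50.000 + 0.0456 = 1.1056
τ₀ = 8FD/(πd³) = 8·108·27.0/(π·2.0³) = 23328/25.133 = 928.19 MPa
τ_max = K·τ₀ = 1.1056 × 928.19 = 1026.2 MPa

1030 MPa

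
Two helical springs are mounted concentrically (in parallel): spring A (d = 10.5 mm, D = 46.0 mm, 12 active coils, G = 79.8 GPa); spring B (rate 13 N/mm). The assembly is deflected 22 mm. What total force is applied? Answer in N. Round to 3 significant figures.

k_A = Gd⁴/(8D³N_a) = (79.8×10³)(10.5⁴)/(8·46.0³·12) = 103.8 N/mm
Parallel: k_eq = 103.8 + 13 = 116.8 N/mm
F = k_eq·δ = 116.8·22 = 2569.7 N

2570 N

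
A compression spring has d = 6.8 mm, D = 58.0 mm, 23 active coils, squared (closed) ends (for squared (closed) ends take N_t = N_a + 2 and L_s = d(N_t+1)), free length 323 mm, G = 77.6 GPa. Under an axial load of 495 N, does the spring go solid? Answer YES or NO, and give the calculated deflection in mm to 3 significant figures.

k = Gd⁴/(8D³N_a) = (77.6×10³)(6.8⁴)/(8·58.0³·23) = 4.6216 N/mm
N_t = 25; L_s = 6.8·26 = 176.8 mm; δ_solid = L₀ − L_s = 323 − 176.8 = 146.2 mm
δ = F/k = 495/4.6216 = 107.1 mm
δ < δ_solid → spring does not go solid

NO, δ = 107 mm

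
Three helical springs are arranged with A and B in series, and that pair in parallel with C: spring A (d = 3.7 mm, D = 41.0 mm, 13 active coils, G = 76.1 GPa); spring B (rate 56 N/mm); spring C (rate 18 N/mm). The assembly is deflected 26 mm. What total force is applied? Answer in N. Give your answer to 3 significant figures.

k_A = Gd⁴/(8D³N_a) = (76.1×10³)(3.7⁴)/(8·41.0³·13) = 1.9898 N/mm
Springs A,B series: k_AB = 1/(1/1.9898+1/56) = 1.9215 N/mm; parallel with C: k_eq = 1.9215+18 = 19.922 N/mm
F = k_eq·δ = 19.922·26 = 517.96 N

518 N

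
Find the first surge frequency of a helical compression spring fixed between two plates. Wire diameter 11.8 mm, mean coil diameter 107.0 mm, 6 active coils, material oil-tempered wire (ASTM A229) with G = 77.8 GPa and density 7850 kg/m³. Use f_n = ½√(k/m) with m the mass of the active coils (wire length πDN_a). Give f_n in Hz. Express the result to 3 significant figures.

k = Gd⁴/(8D³N_a) = (77.8×10³)(11.8⁴)/(8·107.0³·6) = 25.652 N/mm = 25652 N/m
Wire length L = πDN_a = π·107.0·6 = 2016.9 mm
m = ρ·(πd²/4)·L = 7850 × 109.36×10⁻⁶ m² × 2.0169 m = 1.7314 kg
f_n = ½√(k/m) = 0.5·√(25652/1.7314) = 0.5·√(14815) = 60.859 Hz

60.9 Hz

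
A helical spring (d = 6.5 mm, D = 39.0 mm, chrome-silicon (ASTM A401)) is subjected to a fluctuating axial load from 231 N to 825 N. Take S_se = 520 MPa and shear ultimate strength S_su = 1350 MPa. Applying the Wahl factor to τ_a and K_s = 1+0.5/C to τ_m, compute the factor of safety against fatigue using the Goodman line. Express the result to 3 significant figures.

C = D/d = 39.0/6.5 = 6.0000; K_W = (4C−1)/(4C−4)+0.615/C = 1.2525; K_s = 1+0.5/C = 1.0833
F_a = (F_max−F_min)/2 = 297 N; F_m = (F_max+F_min)/2 = 528 N
τ_a = K_W·8F_aD/(πd³) = 1.2525 × 107.4 = 134.52 MPa
τ_m = K_s·8F_mD/(πd³) = 1.0833 × 190.94 = 206.85 MPa
Goodman: 1/n_f = τ_a/S_se + τ_m/S_su = 134.52/520 + 206.85/1350 = 0.25870 + 0.15322 = 0.41192
n_f = 1/0.41192 = 2.428

2.43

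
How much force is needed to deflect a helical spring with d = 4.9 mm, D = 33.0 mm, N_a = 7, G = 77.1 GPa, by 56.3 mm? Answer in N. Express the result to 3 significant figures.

1240 N

k = Gd⁴/(8D³N_a) = (77.1×10³)(4.9⁴)/(8·33.0³·7) = 22.086 N/mm
F = k·δ = 22.086 × 56.3 = 1243.4 N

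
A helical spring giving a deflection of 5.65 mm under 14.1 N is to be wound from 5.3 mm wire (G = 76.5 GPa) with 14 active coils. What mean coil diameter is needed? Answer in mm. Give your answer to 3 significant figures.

Required rate k = F/δ = 14.1/5.65 = 2.4956 N/mm
D = (Gd⁴/(8N_a·k))^(1/3) = (76.5×10³·5.3⁴/(8·14·2.4956))^(1/3)
  = (215961)^(1/3) = 59.9964 mm

60.0 mm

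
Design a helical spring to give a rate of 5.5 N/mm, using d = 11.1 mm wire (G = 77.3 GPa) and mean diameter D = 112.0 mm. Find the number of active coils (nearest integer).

N_a = Gd⁴/(8D³k) = (77.3×10³ × 11.1⁴)/(8 × 112.0³ × 5.5)
    = 1.17347e+09 / 6.18168e+07 = 18.98 → 19 coils

19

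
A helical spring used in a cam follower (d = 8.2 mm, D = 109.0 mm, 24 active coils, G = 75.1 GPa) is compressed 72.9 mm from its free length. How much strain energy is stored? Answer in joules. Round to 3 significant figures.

k = Gd⁴/(8D³N_a) = (75.1×10³)(8.2⁴)/(8·109.0³·24) = 1.3656 N/mm
U = ½kδ² = 0.5 × 1.3656 × 72.9² = 3628.6 N·mm = 3.6286 J

3.63 J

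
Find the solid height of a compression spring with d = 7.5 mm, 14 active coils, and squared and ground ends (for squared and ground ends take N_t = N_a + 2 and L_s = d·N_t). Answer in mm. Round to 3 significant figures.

squared and ground ends: N_t = N_a + 2 = 14 + 2 = 16
L_s = d·N_t = 7.5 × 16 = 120 mm

120 mm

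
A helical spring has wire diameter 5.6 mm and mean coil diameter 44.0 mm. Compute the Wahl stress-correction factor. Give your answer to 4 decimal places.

1.1876

C = D/d = 44.0/5.6 = 7.8571
K_W = (4C−1)/(4C−4) + 0.615/C = 30.429/27.429 + 0.0783 = 1.1876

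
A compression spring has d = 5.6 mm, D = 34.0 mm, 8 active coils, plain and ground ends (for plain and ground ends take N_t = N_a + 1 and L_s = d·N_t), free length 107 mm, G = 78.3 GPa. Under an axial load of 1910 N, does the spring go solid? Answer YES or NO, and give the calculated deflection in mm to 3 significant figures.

YES, δ = 62.4 mm

k = Gd⁴/(8D³N_a) = (78.3×10³)(5.6⁴)/(8·34.0³·8) = 30.612 N/mm
N_t = 9; L_s = 5.6·9 = 50.4 mm; δ_solid = L₀ − L_s = 107 − 50.4 = 56.6 mm
δ = F/k = 1910/30.612 = 62.393 mm
δ ≥ δ_solid → spring goes solid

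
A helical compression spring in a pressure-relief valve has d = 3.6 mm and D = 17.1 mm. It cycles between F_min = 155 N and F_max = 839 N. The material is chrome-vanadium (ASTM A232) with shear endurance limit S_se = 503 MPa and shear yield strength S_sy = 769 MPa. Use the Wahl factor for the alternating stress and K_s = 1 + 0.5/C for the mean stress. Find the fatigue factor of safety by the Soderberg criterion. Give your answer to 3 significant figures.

C = D/d = 17.1/3.6 = 4.7500; K_W = (4C−1)/(4C−4)+0.615/C = 1.3295; K_s = 1+0.5/C = 1.1053
F_a = (F_max−F_min)/2 = 342 N; F_m = (F_max+F_min)/2 = 497 N
τ_a = K_W·8F_aD/(πd³) = 1.3295 × 319.19 = 424.36 MPa
τ_m = K_s·8F_mD/(πd³) = 1.1053 × 463.86 = 512.69 MPa
Soderberg: 1/n_f = τ_a/S_se + τ_m/S_sy = 424.36/503 + 512.69/769 = 0.84366 + 0.66669 = 1.5103
n_f = 1/1.5103 = 0.6621

0.662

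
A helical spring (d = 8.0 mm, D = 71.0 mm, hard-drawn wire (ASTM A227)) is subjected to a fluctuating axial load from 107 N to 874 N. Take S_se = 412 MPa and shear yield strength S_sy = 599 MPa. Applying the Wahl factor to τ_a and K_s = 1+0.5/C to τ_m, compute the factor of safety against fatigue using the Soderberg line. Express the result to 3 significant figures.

1.45

C = D/d = 71.0/8.0 = 8.8750; K_W = (4C−1)/(4C−4)+0.615/C = 1.1645; K_s = 1+0.5/C = 1.0563
F_a = (F_max−F_min)/2 = 383.5 N; F_m = (F_max+F_min)/2 = 490.5 N
τ_a = K_W·8F_aD/(πd³) = 1.1645 × 135.42 = 157.71 MPa
τ_m = K_s·8F_mD/(πd³) = 1.0563 × 173.21 = 182.97 MPa
Soderberg: 1/n_f = τ_a/S_se + τ_m/S_sy = 157.71/412 + 182.97/599 = 0.38278 + 0.30545 = 0.68823
n_f = 1/0.68823 = 1.453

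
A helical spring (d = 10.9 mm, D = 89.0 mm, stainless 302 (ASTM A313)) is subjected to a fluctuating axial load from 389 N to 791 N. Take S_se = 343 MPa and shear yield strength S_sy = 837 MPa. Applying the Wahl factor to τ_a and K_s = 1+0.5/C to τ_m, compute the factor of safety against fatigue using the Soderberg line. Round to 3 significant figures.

C = D/d = 89.0/10.9 = 8.1651; K_W = (4C−1)/(4C−4)+0.615/C = 1.1800; K_s = 1+0.5/C = 1.0612
F_a = (F_max−F_min)/2 = 201 N; F_m = (F_max+F_min)/2 = 590 N
τ_a = K_W·8F_aD/(πd³) = 1.1800 × 35.176 = 41.507 MPa
τ_m = K_s·8F_mD/(πd³) = 1.0612 × 103.25 = 109.58 MPa
Soderberg: 1/n_f = τ_a/S_se + τ_m/S_sy = 41.507/343 + 109.58/837 = 0.12101 + 0.13091 = 0.25193
n_f = 1/0.25193 = 3.969

3.97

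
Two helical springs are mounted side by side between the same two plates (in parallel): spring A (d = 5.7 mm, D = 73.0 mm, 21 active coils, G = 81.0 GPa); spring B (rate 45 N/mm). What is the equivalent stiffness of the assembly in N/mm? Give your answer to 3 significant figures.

46.3 N/mm

k_A = Gd⁴/(8D³N_a) = (81.0×10³)(5.7⁴)/(8·73.0³·21) = 1.3083 N/mm
Parallel: k_eq = 1.3083 + 45 = 46.308 N/mm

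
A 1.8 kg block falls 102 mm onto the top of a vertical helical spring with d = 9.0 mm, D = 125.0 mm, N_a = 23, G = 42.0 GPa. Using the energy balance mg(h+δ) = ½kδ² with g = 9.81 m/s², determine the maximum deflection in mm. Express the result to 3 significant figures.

k = Gd⁴/(8D³N_a) = (42.0×10³)(9.0⁴)/(8·125.0³·23) = 0.76678 N/mm
W = mg = 1.8 × 9.81 = 17.658 N
½kδ² − Wδ − Wh = 0 → δ = (W + √(W² + 2kWh))/k
δ = (17.658 + √(311.8 + 2762.12))/0.76678 = (17.658 + 55.443)/0.76678 = 95.335 mm

95.3 mm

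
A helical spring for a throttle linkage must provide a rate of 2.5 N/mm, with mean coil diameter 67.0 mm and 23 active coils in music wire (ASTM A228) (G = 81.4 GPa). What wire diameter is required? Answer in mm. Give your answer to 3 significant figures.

d = (8D³N_a·k / G)^(1/4) = (8·67.0³·23·2.5 / (81.4×10³))^0.25
  = (1699.6)^0.25 = 6.4208 mm

6.42 mm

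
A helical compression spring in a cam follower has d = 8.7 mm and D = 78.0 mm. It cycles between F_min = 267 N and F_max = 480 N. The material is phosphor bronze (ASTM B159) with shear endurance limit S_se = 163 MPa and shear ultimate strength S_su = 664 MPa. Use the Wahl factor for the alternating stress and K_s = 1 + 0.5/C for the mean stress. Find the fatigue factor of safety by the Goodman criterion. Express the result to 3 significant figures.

C = D/d = 78.0/8.7 = 8.9655; K_W = (4C−1)/(4C−4)+0.615/C = 1.1628; K_s = 1+0.5/C = 1.0558
F_a = (F_max−F_min)/2 = 106.5 N; F_m = (F_max+F_min)/2 = 373.5 N
τ_a = K_W·8F_aD/(πd³) = 1.1628 × 32.124 = 37.352 MPa
τ_m = K_s·8F_mD/(πd³) = 1.0558 × 112.66 = 118.94 MPa
Goodman: 1/n_f = τ_a/S_se + τ_m/S_su = 37.352/163 + 118.94/664 = 0.22915 + 0.17913 = 0.40828
n_f = 1/0.40828 = 2.449

2.45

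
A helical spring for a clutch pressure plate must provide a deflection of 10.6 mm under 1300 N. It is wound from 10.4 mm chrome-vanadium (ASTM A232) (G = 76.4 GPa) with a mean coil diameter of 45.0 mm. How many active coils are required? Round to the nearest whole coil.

Required rate k = F/δ = 1300/10.6 = 122.64 N/mm
N_a = Gd⁴/(8D³k) = (76.4×10³ × 10.4⁴)/(8 × 45.0³ × 122.64)
    = 8.93772e+08 / 8.94057e+07 = 9.997 → 10 coils

10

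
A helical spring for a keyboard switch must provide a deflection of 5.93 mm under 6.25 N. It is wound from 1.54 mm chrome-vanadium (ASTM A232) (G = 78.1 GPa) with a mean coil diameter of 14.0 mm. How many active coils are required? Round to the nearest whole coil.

19

Required rate k = F/δ = 6.25/5.93 = 1.054 N/mm
N_a = Gd⁴/(8D³k) = (78.1×10³ × 1.54⁴)/(8 × 14.0³ × 1.054)
    = 439272 / 23136.6 = 18.99 → 19 coils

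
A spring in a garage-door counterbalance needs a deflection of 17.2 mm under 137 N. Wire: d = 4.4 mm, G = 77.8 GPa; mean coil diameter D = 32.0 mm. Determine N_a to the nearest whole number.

14

Required rate k = F/δ = 137/17.2 = 7.9651 N/mm
N_a = Gd⁴/(8D³k) = (77.8×10³ × 4.4⁴)/(8 × 32.0³ × 7.9651)
    = 2.91602e+07 / 2.08801e+06 = 13.97 → 14 coils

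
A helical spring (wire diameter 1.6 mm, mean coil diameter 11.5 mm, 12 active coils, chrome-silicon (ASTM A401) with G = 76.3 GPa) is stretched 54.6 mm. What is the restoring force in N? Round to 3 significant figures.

k = Gd⁴/(8D³N_a) = (76.3×10³)(1.6⁴)/(8·11.5³·12) = 3.4248 N/mm
F = k·δ = 3.4248 × 54.6 = 187 N

187 N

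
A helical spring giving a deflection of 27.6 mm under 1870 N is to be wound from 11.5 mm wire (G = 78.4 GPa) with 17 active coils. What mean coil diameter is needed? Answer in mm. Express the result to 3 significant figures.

53.0 mm

Required rate k = F/δ = 1870/27.6 = 67.754 N/mm
D = (Gd⁴/(8N_a·k))^(1/3) = (78.4×10³·11.5⁴/(8·17·67.754))^(1/3)
  = (148811)^(1/3) = 52.9922 mm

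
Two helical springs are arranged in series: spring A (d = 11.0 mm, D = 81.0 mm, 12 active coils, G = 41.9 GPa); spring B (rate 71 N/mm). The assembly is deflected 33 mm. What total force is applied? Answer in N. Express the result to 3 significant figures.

339 N

k_A = Gd⁴/(8D³N_a) = (41.9×10³)(11.0⁴)/(8·81.0³·12) = 12.024 N/mm
Series: 1/k_eq = 1/12.024 + 1/71 = 0.09725; k_eq = 10.283 N/mm
F = k_eq·δ = 10.283·33 = 339.33 N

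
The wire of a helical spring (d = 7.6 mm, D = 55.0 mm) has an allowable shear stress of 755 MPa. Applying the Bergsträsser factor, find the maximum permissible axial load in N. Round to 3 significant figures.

C = D/d = 55.0/7.6 = 7.2368
K_B = (4C+2)/(4C−3) = 30.947/25.947 = 1.1927
τ_max = K·8FD/(πd³) → F_max = τ_allow·πd³/(8DK)
F_max = 755·π·7.6³/(8·55.0·1.1927) = 1.0412e+06/524.79 = 1984.1 N

1980 N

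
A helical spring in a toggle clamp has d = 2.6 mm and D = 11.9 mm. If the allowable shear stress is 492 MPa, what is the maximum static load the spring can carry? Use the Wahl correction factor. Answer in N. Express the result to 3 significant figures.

C = D/d = 11.9/2.6 = 4.5769
K_W = (4C−1)/(4C−4) + 0.615/C = 17.308/14.308 + 0.1344 = 1.3440
τ_max = K·8FD/(πd³) → F_max = τ_allow·πd³/(8DK)
F_max = 492·π·2.6³/(8·11.9·1.3440) = 27167/127.95 = 212.32 N

212 N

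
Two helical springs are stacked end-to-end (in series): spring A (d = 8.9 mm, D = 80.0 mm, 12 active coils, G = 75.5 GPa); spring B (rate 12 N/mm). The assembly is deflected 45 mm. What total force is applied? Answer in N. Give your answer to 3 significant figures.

241 N

k_A = Gd⁴/(8D³N_a) = (75.5×10³)(8.9⁴)/(8·80.0³·12) = 9.6375 N/mm
Series: 1/k_eq = 1/9.6375 + 1/12 = 0.18709; k_eq = 5.3449 N/mm
F = k_eq·δ = 5.3449·45 = 240.52 N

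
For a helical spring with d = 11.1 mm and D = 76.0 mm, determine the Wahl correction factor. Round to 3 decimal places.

1.218

C = D/d = 76.0/11.1 = 6.8468
K_W = (4C−1)/(4C−4) + 0.615/C = 26.387/23.387 + 0.0898 = 1.2181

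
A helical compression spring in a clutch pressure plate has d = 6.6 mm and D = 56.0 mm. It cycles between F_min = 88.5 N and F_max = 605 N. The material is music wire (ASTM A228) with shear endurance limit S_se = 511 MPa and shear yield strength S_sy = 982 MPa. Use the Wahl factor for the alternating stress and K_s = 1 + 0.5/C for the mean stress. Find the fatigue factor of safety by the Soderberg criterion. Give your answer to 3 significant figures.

C = D/d = 56.0/6.6 = 8.4848; K_W = (4C−1)/(4C−4)+0.615/C = 1.1727; K_s = 1+0.5/C = 1.0589
F_a = (F_max−F_min)/2 = 258.25 N; F_m = (F_max+F_min)/2 = 346.75 N
τ_a = K_W·8F_aD/(πd³) = 1.1727 × 128.1 = 150.22 MPa
τ_m = K_s·8F_mD/(πd³) = 1.0589 × 171.99 = 182.13 MPa
Soderberg: 1/n_f = τ_a/S_se + τ_m/S_sy = 150.22/511 + 182.13/982 = 0.29397 + 0.18547 = 0.47943
n_f = 1/0.47943 = 2.086

2.09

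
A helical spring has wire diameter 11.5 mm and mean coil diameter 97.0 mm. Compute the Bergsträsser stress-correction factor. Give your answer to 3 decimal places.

C = D/d = 97.0/11.5 = 8.4348
K_B = (4C+2)/(4C−3) = 35.739/30.739 = 1.1627

1.163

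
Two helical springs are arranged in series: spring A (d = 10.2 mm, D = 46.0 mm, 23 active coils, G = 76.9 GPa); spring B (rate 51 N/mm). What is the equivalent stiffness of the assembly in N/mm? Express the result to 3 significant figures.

24.3 N/mm

k_A = Gd⁴/(8D³N_a) = (76.9×10³)(10.2⁴)/(8·46.0³·23) = 46.477 N/mm
Series: 1/k_eq = 1/46.477 + 1/51 = 0.041124; k_eq = 24.317 N/mm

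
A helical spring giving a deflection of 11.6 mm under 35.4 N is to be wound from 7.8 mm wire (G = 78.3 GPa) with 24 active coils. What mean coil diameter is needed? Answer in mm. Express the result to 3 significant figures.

Required rate k = F/δ = 35.4/11.6 = 3.0517 N/mm
D = (Gd⁴/(8N_a·k))^(1/3) = (78.3×10³·7.8⁴/(8·24·3.0517))^(1/3)
  = (494645)^(1/3) = 79.0857 mm

79.1 mm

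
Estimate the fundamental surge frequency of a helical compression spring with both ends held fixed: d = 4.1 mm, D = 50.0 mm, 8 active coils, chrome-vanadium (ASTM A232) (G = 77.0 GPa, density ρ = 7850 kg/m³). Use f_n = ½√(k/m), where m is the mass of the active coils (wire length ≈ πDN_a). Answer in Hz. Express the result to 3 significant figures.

k = Gd⁴/(8D³N_a) = (77.0×10³)(4.1⁴)/(8·50.0³·8) = 2.7198 N/mm = 2719.8 N/m
Wire length L = πDN_a = π·50.0·8 = 1256.6 mm
m = ρ·(πd²/4)·L = 7850 × 13.203×10⁻⁶ m² × 1.2566 m = 0.13024 kg
f_n = ½√(k/m) = 0.5·√(2719.8/0.13024) = 0.5·√(20883) = 72.255 Hz

72.3 Hz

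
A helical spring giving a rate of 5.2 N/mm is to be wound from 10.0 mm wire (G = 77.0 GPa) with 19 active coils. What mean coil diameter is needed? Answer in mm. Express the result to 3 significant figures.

99.1 mm

D = (Gd⁴/(8N_a·k))^(1/3) = (77.0×10³·10.0⁴/(8·19·5.2))^(1/3)
  = (974190)^(1/3) = 99.1322 mm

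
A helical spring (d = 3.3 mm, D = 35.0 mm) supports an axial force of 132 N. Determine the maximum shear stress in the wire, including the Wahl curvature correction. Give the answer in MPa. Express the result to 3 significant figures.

Spring index C = D/d = 35.0/3.3 = 10.6061
K_W = (4C−1)/(4C−4) + 0.615/C = 41.424/38.424 + 0.0580 = 1.1361
τ₀ = 8FD/(πd³) = 8·132·35.0/(π·3.3³) = 36960/112.9 = 327.37 MPa
τ_max = K·τ₀ = 1.1361 × 327.37 = 371.91 MPa

372 MPa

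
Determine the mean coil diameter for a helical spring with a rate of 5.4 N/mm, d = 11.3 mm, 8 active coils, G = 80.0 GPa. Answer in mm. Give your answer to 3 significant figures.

156 mm

D = (Gd⁴/(8N_a·k))^(1/3) = (80.0×10³·11.3⁴/(8·8·5.4))^(1/3)
  = (3.77424e+06)^(1/3) = 155.6957 mm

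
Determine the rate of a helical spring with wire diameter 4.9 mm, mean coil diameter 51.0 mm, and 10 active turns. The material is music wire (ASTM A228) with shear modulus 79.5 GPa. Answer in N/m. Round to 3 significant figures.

k = Gd⁴/(8D³N_a) = (79.5×10³ × 4.9⁴) / (8 × 51.0³ × 10)
  = 4.58302e+07 / 1.06121e+07 = 4.3187 N/mm = 4318.7 N/m

4320 N/m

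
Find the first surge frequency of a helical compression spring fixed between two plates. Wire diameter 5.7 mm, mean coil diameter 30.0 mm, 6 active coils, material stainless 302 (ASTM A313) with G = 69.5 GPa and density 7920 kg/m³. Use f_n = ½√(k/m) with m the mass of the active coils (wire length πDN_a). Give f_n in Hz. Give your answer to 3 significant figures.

352 Hz

k = Gd⁴/(8D³N_a) = (69.5×10³)(5.7⁴)/(8·30.0³·6) = 56.608 N/mm = 56608 N/m
Wire length L = πDN_a = π·30.0·6 = 565.49 mm
m = ρ·(πd²/4)·L = 7920 × 25.518×10⁻⁶ m² × 0.56549 m = 0.11428 kg
f_n = ½√(k/m) = 0.5·√(56608/0.11428) = 0.5·√(4.9533e+05) = 351.9 Hz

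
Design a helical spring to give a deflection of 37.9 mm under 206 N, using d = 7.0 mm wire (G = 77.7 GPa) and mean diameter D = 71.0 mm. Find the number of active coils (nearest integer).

Required rate k = F/δ = 206/37.9 = 5.4354 N/mm
N_a = Gd⁴/(8D³k) = (77.7×10³ × 7.0⁴)/(8 × 71.0³ × 5.4354)
    = 1.86558e+08 / 1.5563e+07 = 11.99 → 12 coils

12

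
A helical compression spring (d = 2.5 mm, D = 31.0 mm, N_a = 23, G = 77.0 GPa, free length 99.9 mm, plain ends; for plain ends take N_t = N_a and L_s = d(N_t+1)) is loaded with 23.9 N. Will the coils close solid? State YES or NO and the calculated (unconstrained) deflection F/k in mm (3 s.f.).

YES, δ = 43.6 mm

k = Gd⁴/(8D³N_a) = (77.0×10³)(2.5⁴)/(8·31.0³·23) = 0.54872 N/mm
N_t = 23; L_s = 2.5·24 = 60 mm; δ_solid = L₀ − L_s = 99.9 − 60 = 39.9 mm
δ = F/k = 23.9/0.54872 = 43.556 mm
δ ≥ δ_solid → spring goes solid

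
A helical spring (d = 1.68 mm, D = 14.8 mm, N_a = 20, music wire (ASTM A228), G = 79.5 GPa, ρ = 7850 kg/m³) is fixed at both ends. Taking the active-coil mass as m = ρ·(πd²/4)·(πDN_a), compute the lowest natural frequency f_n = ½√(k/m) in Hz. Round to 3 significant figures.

137 Hz

k = Gd⁴/(8D³N_a) = (79.5×10³)(1.68⁴)/(8·14.8³·20) = 1.221 N/mm = 1221 N/m
Wire length L = πDN_a = π·14.8·20 = 929.91 mm
m = ρ·(πd²/4)·L = 7850 × 2.2167×10⁻⁶ m² × 0.92991 m = 0.016182 kg
f_n = ½√(k/m) = 0.5·√(1221/0.016182) = 0.5·√(75454) = 137.34 Hz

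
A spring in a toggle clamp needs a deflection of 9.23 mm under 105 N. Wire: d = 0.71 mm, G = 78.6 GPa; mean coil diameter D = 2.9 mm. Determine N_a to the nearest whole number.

Required rate k = F/δ = 105/9.23 = 11.376 N/mm
N_a = Gd⁴/(8D³k) = (78.6×10³ × 0.71⁴)/(8 × 2.9³ × 11.376)
    = 19973.6 / 2219.58 = 8.999 → 9 coils

9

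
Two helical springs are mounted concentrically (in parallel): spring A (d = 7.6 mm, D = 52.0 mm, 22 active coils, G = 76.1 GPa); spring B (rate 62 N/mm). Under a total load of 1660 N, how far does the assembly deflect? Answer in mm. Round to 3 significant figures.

k_A = Gd⁴/(8D³N_a) = (76.1×10³)(7.6⁴)/(8·52.0³·22) = 10.259 N/mm
Parallel: k_eq = 10.259 + 62 = 72.259 N/mm
δ = F/k_eq = 1660/72.259 = 22.973 mm

23.0 mm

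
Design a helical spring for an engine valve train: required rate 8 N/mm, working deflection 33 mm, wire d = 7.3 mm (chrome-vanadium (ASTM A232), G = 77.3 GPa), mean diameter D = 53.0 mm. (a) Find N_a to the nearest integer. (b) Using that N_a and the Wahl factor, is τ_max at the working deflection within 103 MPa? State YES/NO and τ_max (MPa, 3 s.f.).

(a) 23 coils; (b) NO, τ_max = 111 MPa

N_a = Gd⁴/(8D³k) = (77.3×10³)(7.3⁴)/(8·53.0³·8) = 23.04 → N_a = 23
Actual rate k = Gd⁴/(8D³·23) = 8.0136 N/mm
Working load F = kδ = 8.0136·33 = 264.45 N
C = 53.0/7.3 = 7.2603; K_W = (4C−1)/(4C−4)+0.615/C = 1.2045
τ_max = K_W·8FD/(πd³) = 1.2045·91.746 = 110.51 MPa
τ_max > 103 MPa → exceeds allowable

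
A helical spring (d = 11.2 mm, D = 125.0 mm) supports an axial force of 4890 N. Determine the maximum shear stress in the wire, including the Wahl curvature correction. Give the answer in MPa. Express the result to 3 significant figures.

Spring index C = D/d = 125.0/11.2 = 11.1607
K_W = (4C−1)/(4C−4) + 0.615/C = 43.643/40.643 + 0.0551 = 1.1289
τ₀ = 8FD/(πd³) = 8·4890·125.0/(π·11.2³) = 4.89e+06/4413.7 = 1107.9 MPa
τ_max = K·τ₀ = 1.1289 × 1107.9 = 1250.7 MPa

1250 MPa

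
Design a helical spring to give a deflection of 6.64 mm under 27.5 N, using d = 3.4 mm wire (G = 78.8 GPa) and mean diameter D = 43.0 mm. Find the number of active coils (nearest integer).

4

Required rate k = F/δ = 27.5/6.64 = 4.1416 N/mm
N_a = Gd⁴/(8D³k) = (78.8×10³ × 3.4⁴)/(8 × 43.0³ × 4.1416)
    = 1.05303e+07 / 2.63427e+06 = 3.997 → 4 coils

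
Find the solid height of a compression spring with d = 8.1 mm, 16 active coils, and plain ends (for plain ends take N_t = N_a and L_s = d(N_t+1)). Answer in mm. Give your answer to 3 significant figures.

plain ends: N_t = N_a = 16
L_s = d·(N_t+1) = 8.1 × 17 = 137.7 mm

138 mm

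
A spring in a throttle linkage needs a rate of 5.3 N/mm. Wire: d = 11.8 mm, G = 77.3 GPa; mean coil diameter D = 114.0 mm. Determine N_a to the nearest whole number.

N_a = Gd⁴/(8D³k) = (77.3×10³ × 11.8⁴)/(8 × 114.0³ × 5.3)
    = 1.49868e+09 / 6.28175e+07 = 23.86 → 24 coils

24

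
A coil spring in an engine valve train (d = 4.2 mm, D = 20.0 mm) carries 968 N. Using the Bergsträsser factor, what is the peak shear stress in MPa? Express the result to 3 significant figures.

873 MPa

Spring index C = D/d = 20.0/4.2 = 4.7619
K_B = (4C+2)/(4C−3) = 21.048/16.048 = 1.3116
τ₀ = 8FD/(πd³) = 8·968·20.0/(π·4.2³) = 154880/232.75 = 665.42 MPa
τ_max = K·τ₀ = 1.3116 × 665.42 = 872.75 MPa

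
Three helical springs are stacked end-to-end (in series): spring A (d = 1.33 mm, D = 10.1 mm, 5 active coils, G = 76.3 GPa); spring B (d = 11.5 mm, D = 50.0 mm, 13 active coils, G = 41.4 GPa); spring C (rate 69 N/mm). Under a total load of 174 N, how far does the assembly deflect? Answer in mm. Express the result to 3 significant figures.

35.7 mm

k_A = Gd⁴/(8D³N_a) = (76.3×10³)(1.33⁴)/(8·10.1³·5) = 5.793 N/mm
k_B = Gd⁴/(8D³N_a) = (41.4×10³)(11.5⁴)/(8·50.0³·13) = 55.699 N/mm
Series: 1/k_eq = 1/5.793 + 1/55.699 + 1/69 = 0.20507; k_eq = 4.8765 N/mm
δ = F/k_eq = 174/4.8765 = 35.682 mm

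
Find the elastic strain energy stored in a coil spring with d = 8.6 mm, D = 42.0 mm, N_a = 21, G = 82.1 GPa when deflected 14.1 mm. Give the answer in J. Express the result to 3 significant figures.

3.59 J

k = Gd⁴/(8D³N_a) = (82.1×10³)(8.6⁴)/(8·42.0³·21) = 36.081 N/mm
U = ½kδ² = 0.5 × 36.081 × 14.1² = 3586.6 N·mm = 3.5866 J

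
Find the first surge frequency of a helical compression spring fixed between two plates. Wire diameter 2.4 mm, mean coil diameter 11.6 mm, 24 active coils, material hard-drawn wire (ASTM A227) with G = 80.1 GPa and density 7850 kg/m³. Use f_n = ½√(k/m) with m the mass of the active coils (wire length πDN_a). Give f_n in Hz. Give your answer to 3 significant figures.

267 Hz

k = Gd⁴/(8D³N_a) = (80.1×10³)(2.4⁴)/(8·11.6³·24) = 8.8675 N/mm = 8867.5 N/m
Wire length L = πDN_a = π·11.6·24 = 874.62 mm
m = ρ·(πd²/4)·L = 7850 × 4.5239×10⁻⁶ m² × 0.87462 m = 0.03106 kg
f_n = ½√(k/m) = 0.5·√(8867.5/0.03106) = 0.5·√(2.855e+05) = 267.16 Hz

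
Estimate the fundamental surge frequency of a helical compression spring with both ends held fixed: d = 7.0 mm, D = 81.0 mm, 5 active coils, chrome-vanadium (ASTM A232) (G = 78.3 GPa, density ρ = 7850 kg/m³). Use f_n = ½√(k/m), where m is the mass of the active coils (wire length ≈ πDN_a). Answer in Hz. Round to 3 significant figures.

75.8 Hz

k = Gd⁴/(8D³N_a) = (78.3×10³)(7.0⁴)/(8·81.0³·5) = 8.8438 N/mm = 8843.8 N/m
Wire length L = πDN_a = π·81.0·5 = 1272.3 mm
m = ρ·(πd²/4)·L = 7850 × 38.485×10⁻⁶ m² × 1.2723 m = 0.38438 kg
f_n = ½√(k/m) = 0.5·√(8843.8/0.38438) = 0.5·√(23008) = 75.842 Hz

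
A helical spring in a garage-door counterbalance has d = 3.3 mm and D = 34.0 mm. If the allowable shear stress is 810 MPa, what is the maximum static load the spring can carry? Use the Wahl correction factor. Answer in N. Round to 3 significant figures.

295 N

C = D/d = 34.0/3.3 = 10.3030
K_W = (4C−1)/(4C−4) + 0.615/C = 40.212/37.212 + 0.0597 = 1.1403
τ_max = K·8FD/(πd³) → F_max = τ_allow·πd³/(8DK)
F_max = 810·π·3.3³/(8·34.0·1.1403) = 91449/310.16 = 294.84 N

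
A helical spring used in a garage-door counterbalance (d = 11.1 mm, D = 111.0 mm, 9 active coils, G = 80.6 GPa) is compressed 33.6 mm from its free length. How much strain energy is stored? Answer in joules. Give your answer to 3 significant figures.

k = Gd⁴/(8D³N_a) = (80.6×10³)(11.1⁴)/(8·111.0³·9) = 12.426 N/mm
U = ½kδ² = 0.5 × 12.426 × 33.6² = 7014.1 N·mm = 7.0141 J

7.01 J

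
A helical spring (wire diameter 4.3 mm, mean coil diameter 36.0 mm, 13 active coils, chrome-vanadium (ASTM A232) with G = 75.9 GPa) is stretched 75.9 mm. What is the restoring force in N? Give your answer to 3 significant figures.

406 N

k = Gd⁴/(8D³N_a) = (75.9×10³)(4.3⁴)/(8·36.0³·13) = 5.3478 N/mm
F = k·δ = 5.3478 × 75.9 = 405.9 N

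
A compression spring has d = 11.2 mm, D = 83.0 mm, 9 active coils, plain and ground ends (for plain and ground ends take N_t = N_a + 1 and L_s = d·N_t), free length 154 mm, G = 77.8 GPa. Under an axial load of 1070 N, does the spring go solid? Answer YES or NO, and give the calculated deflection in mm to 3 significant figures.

NO, δ = 36.0 mm

k = Gd⁴/(8D³N_a) = (77.8×10³)(11.2⁴)/(8·83.0³·9) = 29.736 N/mm
N_t = 10; L_s = 11.2·10 = 112 mm; δ_solid = L₀ − L_s = 154 − 112 = 42 mm
δ = F/k = 1070/29.736 = 35.983 mm
δ < δ_solid → spring does not go solid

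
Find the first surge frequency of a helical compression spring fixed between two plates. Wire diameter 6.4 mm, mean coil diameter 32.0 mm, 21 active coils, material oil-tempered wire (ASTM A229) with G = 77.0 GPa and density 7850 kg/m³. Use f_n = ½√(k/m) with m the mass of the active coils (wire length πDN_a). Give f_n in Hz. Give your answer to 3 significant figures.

105 Hz

k = Gd⁴/(8D³N_a) = (77.0×10³)(6.4⁴)/(8·32.0³·21) = 23.467 N/mm = 23467 N/m
Wire length L = πDN_a = π·32.0·21 = 2111.2 mm
m = ρ·(πd²/4)·L = 7850 × 32.17×10⁻⁶ m² × 2.1112 m = 0.53314 kg
f_n = ½√(k/m) = 0.5·√(23467/0.53314) = 0.5·√(44016) = 104.9 Hz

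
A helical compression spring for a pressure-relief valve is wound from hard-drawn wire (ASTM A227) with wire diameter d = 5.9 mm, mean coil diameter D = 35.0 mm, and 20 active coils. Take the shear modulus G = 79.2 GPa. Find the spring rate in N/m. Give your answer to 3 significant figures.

14000 N/m

k = Gd⁴/(8D³N_a) = (79.2×10³ × 5.9⁴) / (8 × 35.0³ × 20)
  = 9.59695e+07 / 6.86e+06 = 13.99 N/mm = 13990 N/m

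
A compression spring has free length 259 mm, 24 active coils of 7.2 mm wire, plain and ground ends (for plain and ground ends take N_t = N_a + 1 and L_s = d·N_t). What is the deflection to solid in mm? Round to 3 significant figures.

N_t = 25; L_s = 7.2·25 = 180 mm
δ_solid = L₀ − L_s = 259 − 180 = 79 mm

79.0 mm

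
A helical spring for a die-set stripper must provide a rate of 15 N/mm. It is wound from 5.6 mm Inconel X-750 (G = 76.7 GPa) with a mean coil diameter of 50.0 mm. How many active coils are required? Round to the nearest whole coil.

5

N_a = Gd⁴/(8D³k) = (76.7×10³ × 5.6⁴)/(8 × 50.0³ × 15)
    = 7.54306e+07 / 1.5e+07 = 5.029 → 5 coils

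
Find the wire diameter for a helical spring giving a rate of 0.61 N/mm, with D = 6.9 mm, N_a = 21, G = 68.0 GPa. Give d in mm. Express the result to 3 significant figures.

0.839 mm

d = (8D³N_a·k / G)^(1/4) = (8·6.9³·21·0.61 / (68.0×10³))^0.25
  = (0.49508)^0.25 = 0.8388 mm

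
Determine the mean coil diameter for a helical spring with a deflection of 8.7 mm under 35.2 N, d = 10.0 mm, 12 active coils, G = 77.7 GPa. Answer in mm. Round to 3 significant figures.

126 mm

Required rate k = F/δ = 35.2/8.7 = 4.046 N/mm
D = (Gd⁴/(8N_a·k))^(1/3) = (77.7×10³·10.0⁴/(8·12·4.046))^(1/3)
  = (2.00044e+06)^(1/3) = 126.0014 mm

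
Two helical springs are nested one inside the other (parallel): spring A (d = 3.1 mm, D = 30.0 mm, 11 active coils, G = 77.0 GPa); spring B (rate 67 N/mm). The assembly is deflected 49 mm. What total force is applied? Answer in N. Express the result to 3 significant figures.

k_A = Gd⁴/(8D³N_a) = (77.0×10³)(3.1⁴)/(8·30.0³·11) = 2.9929 N/mm
Parallel: k_eq = 2.9929 + 67 = 69.993 N/mm
F = k_eq·δ = 69.993·49 = 3429.7 N

3430 N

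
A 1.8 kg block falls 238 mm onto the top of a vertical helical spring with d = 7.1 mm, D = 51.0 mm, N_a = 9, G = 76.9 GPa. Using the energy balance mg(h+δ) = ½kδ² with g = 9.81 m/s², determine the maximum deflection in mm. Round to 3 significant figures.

k = Gd⁴/(8D³N_a) = (76.9×10³)(7.1⁴)/(8·51.0³·9) = 20.461 N/mm
W = mg = 1.8 × 9.81 = 17.658 N
½kδ² − Wδ − Wh = 0 → δ = (W + √(W² + 2kWh))/k
δ = (17.658 + √(311.8 + 171975))/20.461 = (17.658 + 415.07)/20.461 = 21.15 mm

21.1 mm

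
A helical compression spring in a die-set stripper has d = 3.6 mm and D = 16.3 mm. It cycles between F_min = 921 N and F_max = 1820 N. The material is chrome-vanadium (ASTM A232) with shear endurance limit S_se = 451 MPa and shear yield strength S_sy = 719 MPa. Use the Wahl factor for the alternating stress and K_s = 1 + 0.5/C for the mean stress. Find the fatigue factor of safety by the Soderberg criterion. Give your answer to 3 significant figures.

C = D/d = 16.3/3.6 = 4.5278; K_W = (4C−1)/(4C−4)+0.615/C = 1.3484; K_s = 1+0.5/C = 1.1104
F_a = (F_max−F_min)/2 = 449.5 N; F_m = (F_max+F_min)/2 = 1370.5 N
τ_a = K_W·8F_aD/(πd³) = 1.3484 × 399.9 = 539.23 MPa
τ_m = K_s·8F_mD/(πd³) = 1.1104 × 1219.3 = 1353.9 MPa
Soderberg: 1/n_f = τ_a/S_se + τ_m/S_sy = 539.23/451 + 1353.9/719 = 1.19564 + 1.88305 = 3.0787
n_f = 1/3.0787 = 0.3248

0.325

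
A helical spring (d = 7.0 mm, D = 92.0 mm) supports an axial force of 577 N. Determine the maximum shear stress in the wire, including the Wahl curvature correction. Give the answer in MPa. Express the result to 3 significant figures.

Spring index C = D/d = 92.0/7.0 = 13.1429
K_W = (4C−1)/(4C−4) + 0.615/C = 51.571/48.571 + 0.0468 = 1.1086
τ₀ = 8FD/(πd³) = 8·577·92.0/(π·7.0³) = 424672/1077.6 = 394.1 MPa
τ_max = K·τ₀ = 1.1086 × 394.1 = 436.89 MPa

437 MPa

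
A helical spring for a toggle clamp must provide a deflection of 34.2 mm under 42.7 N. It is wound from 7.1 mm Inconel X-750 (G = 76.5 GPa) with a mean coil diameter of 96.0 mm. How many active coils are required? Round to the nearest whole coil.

Required rate k = F/δ = 42.7/34.2 = 1.2485 N/mm
N_a = Gd⁴/(8D³k) = (76.5×10³ × 7.1⁴)/(8 × 96.0³ × 1.2485)
    = 1.94399e+08 / 8.83701e+06 = 22 → 22 coils

22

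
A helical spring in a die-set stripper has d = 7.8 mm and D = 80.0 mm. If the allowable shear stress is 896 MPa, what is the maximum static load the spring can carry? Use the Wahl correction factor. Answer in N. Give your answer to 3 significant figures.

1830 N

C = D/d = 80.0/7.8 = 10.2564
K_W = (4C−1)/(4C−4) + 0.615/C = 40.026/37.026 + 0.0600 = 1.1410
τ_max = K·8FD/(πd³) → F_max = τ_allow·πd³/(8DK)
F_max = 896·π·7.8³/(8·80.0·1.1410) = 1.3358e+06/730.23 = 1829.3 N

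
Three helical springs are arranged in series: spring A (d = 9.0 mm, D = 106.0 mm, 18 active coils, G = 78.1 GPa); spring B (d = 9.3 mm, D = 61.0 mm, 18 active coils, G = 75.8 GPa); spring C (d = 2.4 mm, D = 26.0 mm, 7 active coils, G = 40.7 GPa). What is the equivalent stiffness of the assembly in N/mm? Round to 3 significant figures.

0.892 N/mm

k_A = Gd⁴/(8D³N_a) = (78.1×10³)(9.0⁴)/(8·106.0³·18) = 2.9877 N/mm
k_B = Gd⁴/(8D³N_a) = (75.8×10³)(9.3⁴)/(8·61.0³·18) = 17.348 N/mm
k_C = Gd⁴/(8D³N_a) = (40.7×10³)(2.4⁴)/(8·26.0³·7) = 1.3719 N/mm
Series: 1/k_eq = 1/2.9877 + 1/17.348 + 1/1.3719 = 1.1212; k_eq = 0.89186 N/mm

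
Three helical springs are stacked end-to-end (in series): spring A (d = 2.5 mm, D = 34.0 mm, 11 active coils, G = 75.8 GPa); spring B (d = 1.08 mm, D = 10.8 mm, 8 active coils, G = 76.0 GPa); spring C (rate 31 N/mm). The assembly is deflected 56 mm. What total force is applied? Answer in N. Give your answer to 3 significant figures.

k_A = Gd⁴/(8D³N_a) = (75.8×10³)(2.5⁴)/(8·34.0³·11) = 0.85607 N/mm
k_B = Gd⁴/(8D³N_a) = (76.0×10³)(1.08⁴)/(8·10.8³·8) = 1.2825 N/mm
Series: 1/k_eq = 1/0.85607 + 1/1.2825 + 1/31 = 1.9801; k_eq = 0.50502 N/mm
F = k_eq·δ = 0.50502·56 = 28.281 N

28.3 N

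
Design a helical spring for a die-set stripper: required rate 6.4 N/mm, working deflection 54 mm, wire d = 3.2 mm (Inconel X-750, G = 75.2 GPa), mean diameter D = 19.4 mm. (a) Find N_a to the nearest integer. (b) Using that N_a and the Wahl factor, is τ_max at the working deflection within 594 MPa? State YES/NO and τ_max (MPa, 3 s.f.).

(a) 21 coils; (b) NO, τ_max = 654 MPa

N_a = Gd⁴/(8D³k) = (75.2×10³)(3.2⁴)/(8·19.4³·6.4) = 21.09 → N_a = 21
Actual rate k = Gd⁴/(8D³·21) = 6.4284 N/mm
Working load F = kδ = 6.4284·54 = 347.13 N
C = 19.4/3.2 = 6.0625; K_W = (4C−1)/(4C−4)+0.615/C = 1.2496
τ_max = K_W·8FD/(πd³) = 1.2496·523.35 = 653.97 MPa
τ_max > 594 MPa → exceeds allowable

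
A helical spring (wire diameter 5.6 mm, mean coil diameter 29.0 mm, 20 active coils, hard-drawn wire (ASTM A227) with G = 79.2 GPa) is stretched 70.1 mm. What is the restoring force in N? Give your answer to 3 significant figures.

1400 N

k = Gd⁴/(8D³N_a) = (79.2×10³)(5.6⁴)/(8·29.0³·20) = 19.96 N/mm
F = k·δ = 19.96 × 70.1 = 1399.2 N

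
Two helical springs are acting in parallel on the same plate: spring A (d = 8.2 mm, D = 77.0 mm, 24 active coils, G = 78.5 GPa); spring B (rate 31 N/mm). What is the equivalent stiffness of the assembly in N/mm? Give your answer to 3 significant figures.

35.0 N/mm

k_A = Gd⁴/(8D³N_a) = (78.5×10³)(8.2⁴)/(8·77.0³·24) = 4.049 N/mm
Parallel: k_eq = 4.049 + 31 = 35.049 N/mm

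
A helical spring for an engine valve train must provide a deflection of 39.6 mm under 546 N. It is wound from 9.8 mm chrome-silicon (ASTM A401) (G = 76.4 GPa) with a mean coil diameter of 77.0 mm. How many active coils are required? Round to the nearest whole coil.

Required rate k = F/δ = 546/39.6 = 13.788 N/mm
N_a = Gd⁴/(8D³k) = (76.4×10³ × 9.8⁴)/(8 × 77.0³ × 13.788)
    = 7.04689e+08 / 5.0357e+07 = 13.99 → 14 coils

14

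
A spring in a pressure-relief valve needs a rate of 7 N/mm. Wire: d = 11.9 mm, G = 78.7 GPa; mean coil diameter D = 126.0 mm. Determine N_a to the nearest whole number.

N_a = Gd⁴/(8D³k) = (78.7×10³ × 11.9⁴)/(8 × 126.0³ × 7)
    = 1.5782e+09 / 1.12021e+08 = 14.09 → 14 coils

14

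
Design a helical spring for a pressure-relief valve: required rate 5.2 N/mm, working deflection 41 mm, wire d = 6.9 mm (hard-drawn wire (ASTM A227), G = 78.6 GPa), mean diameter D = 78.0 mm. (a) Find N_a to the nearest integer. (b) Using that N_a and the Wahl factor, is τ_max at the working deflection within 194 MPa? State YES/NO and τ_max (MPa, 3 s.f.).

N_a = Gd⁴/(8D³k) = (78.6×10³)(6.9⁴)/(8·78.0³·5.2) = 9.025 → N_a = 9
Actual rate k = Gd⁴/(8D³·9) = 5.2144 N/mm
Working load F = kδ = 5.2144·41 = 213.79 N
C = 78.0/6.9 = 11.3043; K_W = (4C−1)/(4C−4)+0.615/C = 1.1272
τ_max = K_W·8FD/(πd³) = 1.1272·129.26 = 145.7 MPa
τ_max ≤ 194 MPa → acceptable

(a) 9 coils; (b) YES, τ_max = 146 MPa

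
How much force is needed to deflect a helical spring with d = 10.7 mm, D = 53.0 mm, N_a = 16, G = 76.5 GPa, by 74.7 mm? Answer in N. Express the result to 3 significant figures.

3930 N

k = Gd⁴/(8D³N_a) = (76.5×10³)(10.7⁴)/(8·53.0³·16) = 52.621 N/mm
F = k·δ = 52.621 × 74.7 = 3930.8 N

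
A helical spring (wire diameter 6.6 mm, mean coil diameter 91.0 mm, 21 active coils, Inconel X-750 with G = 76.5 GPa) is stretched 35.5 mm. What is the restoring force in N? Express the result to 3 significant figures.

40.7 N

k = Gd⁴/(8D³N_a) = (76.5×10³)(6.6⁴)/(8·91.0³·21) = 1.1466 N/mm
F = k·δ = 1.1466 × 35.5 = 40.704 N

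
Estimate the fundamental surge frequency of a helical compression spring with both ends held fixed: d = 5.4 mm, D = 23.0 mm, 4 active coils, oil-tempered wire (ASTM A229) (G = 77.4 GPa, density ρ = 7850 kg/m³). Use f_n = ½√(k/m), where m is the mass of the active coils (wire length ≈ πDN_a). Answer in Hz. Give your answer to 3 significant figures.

k = Gd⁴/(8D³N_a) = (77.4×10³)(5.4⁴)/(8·23.0³·4) = 169.04 N/mm = 1.6904e+05 N/m
Wire length L = πDN_a = π·23.0·4 = 289.03 mm
m = ρ·(πd²/4)·L = 7850 × 22.902×10⁻⁶ m² × 0.28903 m = 0.051962 kg
f_n = ½√(k/m) = 0.5·√(1.6904e+05/0.051962) = 0.5·√(3.2531e+06) = 901.82 Hz

902 Hz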